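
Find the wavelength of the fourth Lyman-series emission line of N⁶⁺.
1.937 nm

The lines of a series are numbered from the longest wavelength (smallest ΔE) outward; the fourth line is the transition from n = n_f + 4 to n_f.
The Lyman series has all transitions ending at n_f = 1.

For N⁶⁺ (Z = 7), the fourth line (δ-line) is the jump from n = 5 to n = 1:
E_5 = -13.6057 × 7² / 5² = -26.66717 eV
E_1 = -13.6057 × 7² / 1² = -666.67930 eV
ΔE = E_5 - E_1 = 640.01213 eV

λ = hc/E = 1239.84 eV·nm / 640.01213 eV
λ = 1.937 nm

This is the δ-line of the Lyman series in N⁶⁺.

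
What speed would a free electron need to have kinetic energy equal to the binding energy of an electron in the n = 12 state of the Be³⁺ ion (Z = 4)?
7.29e+05 m/s (or 0.24325% of c)

The binding energy at n = 12 for Be³⁺ is:
E_12 = -13.6057 × 4²/12² = -1.5117444 eV
|E_12| = 1.5117444 eV

Convert to Joules:
KE = 1.5117444 eV × (1.602177 × 10⁻¹⁹ J/eV) = 2.4221e-19 J

Using KE = ½mv²:
v = √(2·KE/m_e)
v = √(2 × 2.4221e-19 J / 9.10938 × 10⁻³¹ kg)
v = 7.29e+05 m/s

This is approximately 0.24325% the speed of light.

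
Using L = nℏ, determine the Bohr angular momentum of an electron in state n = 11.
1.1600e-33 J·s (or 11ℏ)

In the Bohr model, angular momentum is quantized:
L = nℏ

where ℏ = h/(2π) = 1.054572e-34 J·s

For n = 11:
L = 11 × 1.054572e-34 J·s
L = 1.1600e-33 J·s

This can also be written as L = 11ℏ.
The angular momentum is an integer multiple of the reduced Planck constant.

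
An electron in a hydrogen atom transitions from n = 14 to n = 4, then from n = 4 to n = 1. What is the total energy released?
13.54 eV

The energy levels of hydrogen are E_n = -13.6057 / n² eV.

First transition (14 → 4):
ΔE₁ = |E_4 - E_14|
ΔE₁ = |-0.85035625 - (-0.06941684)| = 0.78094 eV

Second transition (4 → 1):
ΔE₂ = |E_1 - E_4|
ΔE₂ = |-13.60570000 - (-0.85035625)| = 12.75534 eV

Total energy released:
E_total = ΔE₁ + ΔE₂ = 0.78094 + 12.75534 = 13.54 eV

Note: This equals the direct transition 14 → 1: 13.54 eV ✓
Energy is conserved regardless of the path taken.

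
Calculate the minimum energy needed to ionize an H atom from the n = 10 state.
0.1361 eV

The ionization energy is the energy needed to remove the electron completely (n → ∞).

For hydrogen, E_n = -13.6057 eV / n².

At n = 10: E_10 = -13.6057 / 10² = -0.1360570 eV
At n = ∞: E_∞ = 0 eV

Ionization energy = E_∞ - E_10 = 0 - (-0.1360570) = 0.1360570 eV
Ionization energy ≈ 0.1361 eV

This is also called the binding energy of the electron in state n = 10.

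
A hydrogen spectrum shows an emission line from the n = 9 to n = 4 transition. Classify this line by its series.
Brackett series

The spectral series in hydrogen are named based on the final (lower) energy level:
- Lyman series: n_final = 1 (ultraviolet)
- Balmer series: n_final = 2 (visible/near-UV)
- Paschen series: n_final = 3 (infrared)
- Brackett series: n_final = 4 (infrared)
- Pfund series: n_final = 5 (far infrared)

Since this transition ends at n = 4, it belongs to the Brackett series.

For reference, this 9 → 4 line has photon energy
ΔE = 13.6057 eV × (1/4² - 1/9²) = 0.68238464506 eV,
corresponding to wavelength λ = hc/ΔE = 1239.84 eV·nm / 0.68238464506 eV = 1816.92248 nm in the infrared region.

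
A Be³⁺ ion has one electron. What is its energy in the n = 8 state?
-3.401 eV

For hydrogen-like ions, the energy levels scale with Z²:
E_n = -13.6057 Z² / n² eV

For Be³⁺ (Z = 4) at n = 8:
E_8 = -13.6057 × 4² / 8²
E_8 = -13.6057 × 16 / 64
E_8 = -217.6912 / 64
E_8 = -3.401 eV

The energy is 16 times more negative than hydrogen at the same n due to the stronger nuclear charge.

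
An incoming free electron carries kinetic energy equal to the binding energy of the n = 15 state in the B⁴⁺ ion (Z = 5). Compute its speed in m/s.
7.29e+05 m/s (or 0.24% of c)

The binding energy at n = 15 for B⁴⁺ is:
E_15 = -13.6057 × 5²/15² = -1.51174 eV
|E_15| = 1.51174 eV

Convert to Joules:
KE = 1.51174 eV × (1.602177 × 10⁻¹⁹ J/eV) = 2.4221e-19 J

Using KE = ½mv²:
v = √(2·KE/m_e)
v = √(2 × 2.4221e-19 J / 9.10938 × 10⁻³¹ kg)
v = 7.29e+05 m/s

This is approximately 0.24% the speed of light.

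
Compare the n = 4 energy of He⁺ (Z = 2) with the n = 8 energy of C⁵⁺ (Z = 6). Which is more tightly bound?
C⁵⁺ at n = 8 (E = -7.653206 eV)

Using E_n = -13.6057 Z² / n² eV:

He⁺ (Z = 2) at n = 4:
E = -13.6057 × 2² / 4² = -13.6057 × 4 / 16 = -3.401425000 eV

C⁵⁺ (Z = 6) at n = 8:
E = -13.6057 × 6² / 8² = -13.6057 × 36 / 64 = -7.653206250 eV

Since -7.653206250 eV < -3.401425000 eV,
C⁵⁺ at n = 8 is more tightly bound (requires more energy to ionize).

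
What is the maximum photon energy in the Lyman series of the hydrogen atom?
13.605700 eV

The series limit corresponds to the transition from n = ∞ to n = 1.
This is the highest energy (shortest wavelength) transition in the Lyman series.

E_∞ = 0 eV
E_1 = -13.6057 / 1² = -13.605700 eV

Energy at series limit:
ΔE = E_∞ - E_1 = 0 - (-13.605700) = 13.605700 eV

This energy equals the ionization energy from the n = 1 state of hydrogen.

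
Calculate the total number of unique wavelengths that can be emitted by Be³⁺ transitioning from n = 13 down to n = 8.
15

The electron can occupy levels n = 8, 9, ..., 13 during de-excitation — that is m = 13 - 8 + 1 = 6 distinct levels.

The number of distinct spectral lines equals the number of ways to choose 2 of these m levels (each pair gives one possible emission transition):

Number of lines = m(m-1)/2 = 6×5/2 = 15

These correspond to all possible transitions between the 6 levels:
13 → 12, 13 → 11, 13 → 10, 13 → 9, 13 → 8, 12 → 11, 12 → 10, 12 → 9...

Each transition produces a photon with a unique energy (and thus wavelength). This count does not depend on Z.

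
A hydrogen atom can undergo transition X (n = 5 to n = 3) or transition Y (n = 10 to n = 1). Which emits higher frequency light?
10 → 1

Calculate the energy for each transition:

Transition 5 → 3:
ΔE₁ = |E_3 - E_5| = |-13.6057/3² - (-13.6057/5²)|
ΔE₁ = |-1.511744444 - (-0.544228000)| = 0.967516 eV

Transition 10 → 1:
ΔE₂ = |E_1 - E_10| = |-13.6057/1² - (-13.6057/10²)|
ΔE₂ = |-13.605700000 - (-0.136057000)| = 13.469643 eV

Since 13.469643 eV > 0.967516 eV, the transition 10 → 1 emits the more energetic photon.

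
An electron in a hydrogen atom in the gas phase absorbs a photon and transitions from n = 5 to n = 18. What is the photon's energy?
0.50 eV

The energy levels of a hydrogen-like atom are E_n = -13.6057 eV / n².

Energy at n = 5: E_5 = -13.6057 / 5² = -0.54423 eV
Energy at n = 18: E_18 = -13.6057 / 18² = -0.04199 eV

The excitation energy is the difference:
ΔE = E_18 - E_5
ΔE = -0.04199 - (-0.54423)
ΔE = 0.50 eV

Since this is positive, energy must be absorbed (photon absorption).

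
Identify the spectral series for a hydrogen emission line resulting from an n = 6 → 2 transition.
Balmer series

The spectral series in hydrogen are named based on the final (lower) energy level:
- Lyman series: n_final = 1 (ultraviolet)
- Balmer series: n_final = 2 (visible/near-UV)
- Paschen series: n_final = 3 (infrared)
- Brackett series: n_final = 4 (infrared)
- Pfund series: n_final = 5 (far infrared)

Since this transition ends at n = 2, it belongs to the Balmer series.

For reference, this 6 → 2 line has photon energy
ΔE = 13.6057 eV × (1/2² - 1/6²) = 3.0234888889 eV,
corresponding to wavelength λ = hc/ΔE = 1239.84 eV·nm / 3.0234888889 eV = 410.069309 nm in the visible/near-UV region.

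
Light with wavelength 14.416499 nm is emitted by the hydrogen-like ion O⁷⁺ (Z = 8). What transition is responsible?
n = 9 → n = 3

First, find the photon energy from the wavelength (hc = 1239.84 eV·nm):
E = hc/λ = 1239.84 eV·nm / 14.416499 nm = 86.001463 eV

The energy levels of O⁷⁺ satisfy E_n = -13.6057 × 8² / n² eV, so an emission n_i → n_f releases
ΔE = 13.6057 × 8² × (1/n_f² − 1/n_i²) eV.

Setting ΔE equal to the photon energy:
1/n_f² − 1/n_i² = 86.001463 / (13.6057 × 8²) = 0.098765434

Since 1/n_i² must be positive, we need 1/n_f² > 0.098765434, i.e. n_f ≤ 3. For each allowed n_f, solve n_i = (1/n_f² − 0.098765434)^(−1/2) and check whether it is a whole number:
  n_f = 1: 1/n_i² = 1.000000000 − 0.098765434 = 0.901234566 → n_i = 1.053  (not an integer) ✗
  n_f = 2: 1/n_i² = 0.250000000 − 0.098765434 = 0.151234566 → n_i = 2.571  (not an integer) ✗
  n_f = 3: 1/n_i² = 0.111111111 − 0.098765434 = 0.012345677 → n_i = 9.000  → integer, n_i = 9 ✓

Only n_f = 3 gives an integer upper level, n_i = 9.

The transition is from n = 9 to n = 3 (emission).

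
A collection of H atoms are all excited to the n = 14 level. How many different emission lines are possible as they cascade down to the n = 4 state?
55

The electron can occupy levels n = 4, 5, ..., 14 during de-excitation — that is m = 14 - 4 + 1 = 11 distinct levels.

The number of distinct spectral lines equals the number of ways to choose 2 of these m levels (each pair gives one possible emission transition):

Number of lines = m(m-1)/2 = 11×10/2 = 55

These correspond to all possible transitions between the 11 levels:
14 → 13, 14 → 12, 14 → 11, 14 → 10, 14 → 9, 14 → 8, 14 → 7, 14 → 6...

Each transition produces a photon with a unique energy (and thus wavelength). This count does not depend on Z.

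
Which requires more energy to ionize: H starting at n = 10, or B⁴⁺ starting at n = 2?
B⁴⁺ at n = 2 (E = -85.03563 eV)

Using E_n = -13.6057 Z² / n² eV:

H (Z = 1) at n = 10:
E = -13.6057 × 1² / 10² = -13.6057 × 1 / 100 = -0.13605700 eV

B⁴⁺ (Z = 5) at n = 2:
E = -13.6057 × 5² / 2² = -13.6057 × 25 / 4 = -85.03562500 eV

Since -85.03562500 eV < -0.13605700 eV,
B⁴⁺ at n = 2 is more tightly bound (requires more energy to ionize).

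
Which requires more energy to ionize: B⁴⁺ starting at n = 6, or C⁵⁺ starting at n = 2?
C⁵⁺ at n = 2 (E = -122.45 eV)

Using E_n = -13.6057 Z² / n² eV:

B⁴⁺ (Z = 5) at n = 6:
E = -13.6057 × 5² / 6² = -13.6057 × 25 / 36 = -9.44840 eV

C⁵⁺ (Z = 6) at n = 2:
E = -13.6057 × 6² / 2² = -13.6057 × 36 / 4 = -122.45130 eV

Since -122.45130 eV < -9.44840 eV,
C⁵⁺ at n = 2 is more tightly bound (requires more energy to ionize).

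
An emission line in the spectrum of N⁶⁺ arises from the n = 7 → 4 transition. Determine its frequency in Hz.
6.79e+15 Hz

First, find the transition energy:
E_7 = -13.6057 × 7² / 7² = -13.60570 eV
E_4 = -13.6057 × 7² / 4² = -41.66746 eV
|ΔE| = |E_4 - E_7| = 28.06176 eV

Convert to Joules: E = 28.06176 eV × (1.602177 × 10⁻¹⁹ J/eV) = 4.4960e-18 J

Using E = hf:
f = E/h = 4.4960e-18 J / (6.62607 × 10⁻³⁴ J·s)
f = 6.79e+15 Hz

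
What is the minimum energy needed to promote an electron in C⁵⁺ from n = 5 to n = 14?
17.09320 eV

The energy levels of a hydrogen-like atom are E_n = -13.6057 Z² eV / n².

Energy at n = 5: E_5 = -13.6057 × 6² / 5² = -19.59220800 eV
Energy at n = 14: E_14 = -13.6057 × 6² / 14² = -2.49900612 eV

The excitation energy is the difference:
ΔE = E_14 - E_5
ΔE = -2.49900612 - (-19.59220800)
ΔE = 17.09320 eV

Since this is positive, energy must be absorbed (photon absorption).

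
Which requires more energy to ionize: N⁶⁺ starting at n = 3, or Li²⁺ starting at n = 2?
N⁶⁺ at n = 3 (E = -74.08 eV)

Using E_n = -13.6057 Z² / n² eV:

N⁶⁺ (Z = 7) at n = 3:
E = -13.6057 × 7² / 3² = -13.6057 × 49 / 9 = -74.07548 eV

Li²⁺ (Z = 3) at n = 2:
E = -13.6057 × 3² / 2² = -13.6057 × 9 / 4 = -30.61283 eV

Since -74.07548 eV < -30.61283 eV,
N⁶⁺ at n = 3 is more tightly bound (requires more energy to ionize).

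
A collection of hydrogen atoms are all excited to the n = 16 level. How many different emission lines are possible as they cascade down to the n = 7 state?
45

The electron can occupy levels n = 7, 8, ..., 16 during de-excitation — that is m = 16 - 7 + 1 = 10 distinct levels.

The number of distinct spectral lines equals the number of ways to choose 2 of these m levels (each pair gives one possible emission transition):

Number of lines = m(m-1)/2 = 10×9/2 = 45

These correspond to all possible transitions between the 10 levels:
16 → 15, 16 → 14, 16 → 13, 16 → 12, 16 → 11, 16 → 10, 16 → 9, 16 → 8...

Each transition produces a photon with a unique energy (and thus wavelength). This count does not depend on Z.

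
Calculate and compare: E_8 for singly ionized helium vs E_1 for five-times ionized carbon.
C⁵⁺ at n = 1 (E = -489.805 eV)

Using E_n = -13.6057 Z² / n² eV:

He⁺ (Z = 2) at n = 8:
E = -13.6057 × 2² / 8² = -13.6057 × 4 / 64 = -0.850356 eV

C⁵⁺ (Z = 6) at n = 1:
E = -13.6057 × 6² / 1² = -13.6057 × 36 / 1 = -489.805200 eV

Since -489.805200 eV < -0.850356 eV,
C⁵⁺ at n = 1 is more tightly bound (requires more energy to ionize).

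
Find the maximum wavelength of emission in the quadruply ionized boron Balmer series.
26.2444 nm

The longest wavelength corresponds to the smallest energy transition in the series.
The Balmer series has all transitions ending at n_f = 2.

For B⁴⁺ (Z = 5), the first line (α-line) is the jump from n = 3 to n = 2:
E_3 = -13.6057 × 5² / 3² = -37.793611 eV
E_2 = -13.6057 × 5² / 2² = -85.035625 eV
ΔE = E_3 - E_2 = 47.242014 eV

λ = hc/E = 1239.84 eV·nm / 47.242014 eV
λ = 26.2444 nm

This is the α-line of the Balmer series in B⁴⁺.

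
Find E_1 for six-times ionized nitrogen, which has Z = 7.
-666.679300 eV

For hydrogen-like ions, the energy levels scale with Z²:
E_n = -13.6057 Z² / n² eV

For N⁶⁺ (Z = 7) at n = 1:
E_1 = -13.6057 × 7² / 1²
E_1 = -13.6057 × 49 / 1
E_1 = -666.6793 / 1
E_1 = -666.679300 eV

The energy is 49 times more negative than hydrogen at the same n due to the stronger nuclear charge.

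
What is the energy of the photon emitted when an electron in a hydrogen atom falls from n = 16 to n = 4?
0.79721 eV

The energy levels are E_n = -13.6057 eV / n².

Energy at n = 16: E_16 = -13.6057 / 16² = -0.05314727 eV
Energy at n = 4: E_4 = -13.6057 / 4² = -0.85035625 eV

For emission (electron falling to lower state), the photon energy is:
E_photon = E_16 - E_4 = |-0.05314727 - (-0.85035625)|
E_photon = 0.79721 eV

This energy is carried away by the emitted photon.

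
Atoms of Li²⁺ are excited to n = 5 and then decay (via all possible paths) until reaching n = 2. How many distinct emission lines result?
6

The electron can occupy levels n = 2, 3, ..., 5 during de-excitation — that is m = 5 - 2 + 1 = 4 distinct levels.

The number of distinct spectral lines equals the number of ways to choose 2 of these m levels (each pair gives one possible emission transition):

Number of lines = m(m-1)/2 = 4×3/2 = 6

These correspond to all possible transitions between the 4 levels:
5 → 4, 5 → 3, 5 → 2, 4 → 3, 4 → 2, 3 → 2

Each transition produces a photon with a unique energy (and thus wavelength). This count does not depend on Z.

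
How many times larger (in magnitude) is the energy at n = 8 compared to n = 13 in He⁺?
2.640625

Using E_n = -13.6057 Z² / n² eV with Z = 2:

E_8 = -13.6057 × 2² / 8² = -54.4228 / 64 = -0.85035625 eV
E_13 = -13.6057 × 2² / 13² = -54.4228 / 169 = -0.32202840 eV

The ratio is:
E_8/E_13 = (-0.85035625) / (-0.32202840)
E_8/E_13 = (-54.4228/64) / (-54.4228/169)
E_8/E_13 = 169/64
E_8/E_13 = 2.640625
(Note: the Z² factors cancel in the ratio.)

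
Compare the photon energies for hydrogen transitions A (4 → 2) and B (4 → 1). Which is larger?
4 → 1

Calculate the energy for each transition:

Transition 4 → 2:
ΔE₁ = |E_2 - E_4| = |-13.6057/2² - (-13.6057/4²)|
ΔE₁ = |-3.401425000 - (-0.850356250)| = 2.551069 eV

Transition 4 → 1:
ΔE₂ = |E_1 - E_4| = |-13.6057/1² - (-13.6057/4²)|
ΔE₂ = |-13.605700000 - (-0.850356250)| = 12.755344 eV

Since 12.755344 eV > 2.551069 eV, the transition 4 → 1 emits the more energetic photon.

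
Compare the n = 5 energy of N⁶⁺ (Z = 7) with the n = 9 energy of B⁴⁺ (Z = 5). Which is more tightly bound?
N⁶⁺ at n = 5 (E = -26.66717 eV)

Using E_n = -13.6057 Z² / n² eV:

N⁶⁺ (Z = 7) at n = 5:
E = -13.6057 × 7² / 5² = -13.6057 × 49 / 25 = -26.66717200 eV

B⁴⁺ (Z = 5) at n = 9:
E = -13.6057 × 5² / 9² = -13.6057 × 25 / 81 = -4.19929012 eV

Since -26.66717200 eV < -4.19929012 eV,
N⁶⁺ at n = 5 is more tightly bound (requires more energy to ionize).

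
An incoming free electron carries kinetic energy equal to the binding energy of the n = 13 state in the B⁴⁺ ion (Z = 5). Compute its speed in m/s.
8.41e+05 m/s (or 0.2807% of c)

The binding energy at n = 13 for B⁴⁺ is:
E_13 = -13.6057 × 5²/13² = -2.012678 eV
|E_13| = 2.012678 eV

Convert to Joules:
KE = 2.012678 eV × (1.602177 × 10⁻¹⁹ J/eV) = 3.2247e-19 J

Using KE = ½mv²:
v = √(2·KE/m_e)
v = √(2 × 3.2247e-19 J / 9.10938 × 10⁻³¹ kg)
v = 8.41e+05 m/s

This is approximately 0.2807% the speed of light.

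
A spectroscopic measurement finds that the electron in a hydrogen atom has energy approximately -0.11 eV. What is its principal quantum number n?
n = 11

The exact energy levels follow E_n = -13.6057 eV / n².

The measured value (-0.11 eV) is reported to only 2 significant figures, so we must test candidate n values and see which one matches to that precision.

Candidate energies:
  n = 9:  E = -13.6057/9² = -0.16797 eV
  n = 10:  E = -13.6057/10² = -0.13606 eV
  n = 11:  E = -13.6057/11² = -0.11244 eV  ← matches
  n = 12:  E = -13.6057/12² = -0.09448 eV
  n = 13:  E = -13.6057/13² = -0.08051 eV

Checking against the measurement of -0.11 eV (2 sig figs), only n = 11 agrees:
E_11 = -0.11244 eV, which rounds to -0.11 eV ✓

Therefore n = 11.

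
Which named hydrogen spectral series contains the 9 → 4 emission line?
Brackett series

The spectral series in hydrogen are named based on the final (lower) energy level:
- Lyman series: n_final = 1 (ultraviolet)
- Balmer series: n_final = 2 (visible/near-UV)
- Paschen series: n_final = 3 (infrared)
- Brackett series: n_final = 4 (infrared)
- Pfund series: n_final = 5 (far infrared)

Since this transition ends at n = 4, it belongs to the Brackett series.

For reference, this 9 → 4 line has photon energy
ΔE = 13.6057 eV × (1/4² - 1/9²) = 0.68238465 eV,
corresponding to wavelength λ = hc/ΔE = 1239.84 eV·nm / 0.68238465 eV = 1816.92 nm in the infrared region.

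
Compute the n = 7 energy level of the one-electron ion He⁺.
-1.11067 eV

For hydrogen-like ions, the energy levels scale with Z²:
E_n = -13.6057 Z² / n² eV

For He⁺ (Z = 2) at n = 7:
E_7 = -13.6057 × 2² / 7²
E_7 = -13.6057 × 4 / 49
E_7 = -54.4228 / 49
E_7 = -1.11067 eV

The energy is 4 times more negative than hydrogen at the same n due to the stronger nuclear charge.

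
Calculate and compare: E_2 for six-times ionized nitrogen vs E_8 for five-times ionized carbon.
N⁶⁺ at n = 2 (E = -166.6698 eV)

Using E_n = -13.6057 Z² / n² eV:

N⁶⁺ (Z = 7) at n = 2:
E = -13.6057 × 7² / 2² = -13.6057 × 49 / 4 = -166.6698250 eV

C⁵⁺ (Z = 6) at n = 8:
E = -13.6057 × 6² / 8² = -13.6057 × 36 / 64 = -7.6532063 eV

Since -166.6698250 eV < -7.6532063 eV,
N⁶⁺ at n = 2 is more tightly bound (requires more energy to ionize).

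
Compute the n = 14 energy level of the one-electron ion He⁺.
-0.28 eV

For hydrogen-like ions, the energy levels scale with Z²:
E_n = -13.6057 Z² / n² eV

For He⁺ (Z = 2) at n = 14:
E_14 = -13.6057 × 2² / 14²
E_14 = -13.6057 × 4 / 196
E_14 = -54.4228 / 196
E_14 = -0.28 eV

The energy is 4 times more negative than hydrogen at the same n due to the stronger nuclear charge.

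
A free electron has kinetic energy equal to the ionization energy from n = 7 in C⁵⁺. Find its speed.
1.875e+06 m/s (or 0.62549% of c)

The binding energy at n = 7 for C⁵⁺ is:
E_7 = -13.6057 × 6²/7² = -9.9960245 eV
|E_7| = 9.9960245 eV

Convert to Joules:
KE = 9.9960245 eV × (1.602177 × 10⁻¹⁹ J/eV) = 1.60154e-18 J

Using KE = ½mv²:
v = √(2·KE/m_e)
v = √(2 × 1.60154e-18 J / 9.10938 × 10⁻³¹ kg)
v = 1.875e+06 m/s

This is approximately 0.62549% the speed of light.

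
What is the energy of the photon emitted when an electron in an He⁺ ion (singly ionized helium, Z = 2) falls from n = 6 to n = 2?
12.09 eV

The energy levels are E_n = -13.6057 Z² eV / n².

Energy at n = 6: E_6 = -13.6057 × 2² / 6² = -1.51174 eV
Energy at n = 2: E_2 = -13.6057 × 2² / 2² = -13.60570 eV

For emission (electron falling to lower state), the photon energy is:
E_photon = E_6 - E_2 = |-1.51174 - (-13.60570)|
E_photon = 12.09 eV

This energy is carried away by the emitted photon.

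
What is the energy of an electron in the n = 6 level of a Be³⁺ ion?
-6.047 eV

For hydrogen-like ions, the energy levels scale with Z²:
E_n = -13.6057 Z² / n² eV

For Be³⁺ (Z = 4) at n = 6:
E_6 = -13.6057 × 4² / 6²
E_6 = -13.6057 × 16 / 36
E_6 = -217.6912 / 36
E_6 = -6.047 eV

The energy is 16 times more negative than hydrogen at the same n due to the stronger nuclear charge.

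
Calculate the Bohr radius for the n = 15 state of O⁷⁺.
1.48831 nm (or 14.88311 Å)

The Bohr radius formula is:
r_n = n² a₀ / Z

where a₀ = 0.05291772 nm is the Bohr radius.

For O⁷⁺ (Z = 8) at n = 15:
r_15 = 15² × 0.05291772 nm / 8
r_15 = 225 × 0.05291772 nm / 8
r_15 = 11.906487 nm / 8
r_15 = 1.48831 nm

The electron orbits at approximately 1.48831 nm from the nucleus.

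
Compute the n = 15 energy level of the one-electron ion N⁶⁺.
-2.963 eV

For hydrogen-like ions, the energy levels scale with Z²:
E_n = -13.6057 Z² / n² eV

For N⁶⁺ (Z = 7) at n = 15:
E_15 = -13.6057 × 7² / 15²
E_15 = -13.6057 × 49 / 225
E_15 = -666.6793 / 225
E_15 = -2.963 eV

The energy is 49 times more negative than hydrogen at the same n due to the stronger nuclear charge.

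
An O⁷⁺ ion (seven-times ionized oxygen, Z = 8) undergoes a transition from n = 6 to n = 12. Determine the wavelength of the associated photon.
68.3449 nm

First, find the transition energy using E_n = -13.6057 Z² / n² eV:
E_6 = -13.6057 × 8² / 6² = -24.187911 eV
E_12 = -13.6057 × 8² / 12² = -6.046978 eV

Photon energy: |ΔE| = |E_12 - E_6| = 18.140933 eV

Convert to wavelength using E = hc/λ with hc = 1239.84 eV·nm:
λ = hc/E = 1239.84 eV·nm / 18.140933 eV
λ = 68.3449 nm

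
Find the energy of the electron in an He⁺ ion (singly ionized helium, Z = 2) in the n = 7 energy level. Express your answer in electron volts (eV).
-1.110669 eV

The energy levels of a hydrogen-like atom are given by:
E_n = -13.6057 Z² / n² eV  (with Z = 2 for He⁺)

For n = 7:
E_7 = -13.6057 × 2² / 7²
E_7 = -13.6057 × 4 / 49
E_7 = -1.110669 eV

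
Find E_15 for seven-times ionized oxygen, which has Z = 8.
-3.87 eV

For hydrogen-like ions, the energy levels scale with Z²:
E_n = -13.6057 Z² / n² eV

For O⁷⁺ (Z = 8) at n = 15:
E_15 = -13.6057 × 8² / 15²
E_15 = -13.6057 × 64 / 225
E_15 = -870.7648 / 225
E_15 = -3.87 eV

The energy is 64 times more negative than hydrogen at the same n due to the stronger nuclear charge.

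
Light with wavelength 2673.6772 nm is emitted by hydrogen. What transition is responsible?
n = 13 → n = 5

First, find the photon energy from the wavelength (hc = 1239.84 eV·nm):
E = hc/λ = 1239.84 eV·nm / 2673.6772 nm = 0.46372090 eV

The energy levels of hydrogen satisfy E_n = -13.6057 / n² eV, so an emission n_i → n_f releases
ΔE = 13.6057 × (1/n_f² − 1/n_i²) eV.

Setting ΔE equal to the photon energy:
1/n_f² − 1/n_i² = 0.46372090 / 13.6057 = 0.034082840

Since 1/n_i² must be positive, we need 1/n_f² > 0.034082840, i.e. n_f ≤ 5. For each allowed n_f, solve n_i = (1/n_f² − 0.034082840)^(−1/2) and check whether it is a whole number:
  n_f = 1: 1/n_i² = 1.000000000 − 0.034082840 = 0.965917160 → n_i = 1.017  (not an integer) ✗
  n_f = 2: 1/n_i² = 0.250000000 − 0.034082840 = 0.215917160 → n_i = 2.152  (not an integer) ✗
  n_f = 3: 1/n_i² = 0.111111111 − 0.034082840 = 0.077028271 → n_i = 3.603  (not an integer) ✗
  n_f = 4: 1/n_i² = 0.062500000 − 0.034082840 = 0.028417160 → n_i = 5.932  (not an integer) ✗
  n_f = 5: 1/n_i² = 0.040000000 − 0.034082840 = 0.005917160 → n_i = 13.000  → integer, n_i = 13 ✓

Only n_f = 5 gives an integer upper level, n_i = 13.

The transition is from n = 13 to n = 5 (emission).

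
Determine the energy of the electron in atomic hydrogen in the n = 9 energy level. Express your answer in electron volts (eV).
-0.17 eV

The energy levels of a hydrogen-like atom are given by:
E_n = -13.6057 eV / n²

For n = 9:
E_9 = -13.6057 eV / 9²
E_9 = -13.6057 eV / 81
E_9 = -0.17 eV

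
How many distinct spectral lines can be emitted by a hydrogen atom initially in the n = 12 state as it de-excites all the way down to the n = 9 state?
6

The electron can occupy levels n = 9, 10, ..., 12 during de-excitation — that is m = 12 - 9 + 1 = 4 distinct levels.

The number of distinct spectral lines equals the number of ways to choose 2 of these m levels (each pair gives one possible emission transition):

Number of lines = m(m-1)/2 = 4×3/2 = 6

These correspond to all possible transitions between the 4 levels:
12 → 11, 12 → 10, 12 → 9, 11 → 10, 11 → 9, 10 → 9

Each transition produces a photon with a unique energy (and thus wavelength). This count does not depend on Z.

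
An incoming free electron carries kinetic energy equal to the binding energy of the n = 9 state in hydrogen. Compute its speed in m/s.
2.43e+05 m/s (or 0.0811% of c)

The binding energy at n = 9 for hydrogen is:
E_9 = -13.6057/9² = -0.167972 eV
|E_9| = 0.167972 eV

Convert to Joules:
KE = 0.167972 eV × (1.602177 × 10⁻¹⁹ J/eV) = 2.6912e-20 J

Using KE = ½mv²:
v = √(2·KE/m_e)
v = √(2 × 2.6912e-20 J / 9.10938 × 10⁻³¹ kg)
v = 2.43e+05 m/s

This is approximately 0.0811% the speed of light.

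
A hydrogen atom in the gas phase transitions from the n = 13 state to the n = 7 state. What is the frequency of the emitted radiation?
4.76731e+13 Hz

First, find the transition energy:
E_13 = -13.6057 / 13² = -0.080507101 eV
E_7 = -13.6057 / 7² = -0.277667347 eV
|ΔE| = |E_7 - E_13| = 0.197160246 eV

Convert to Joules: E = 0.197160246 eV × (1.602177 × 10⁻¹⁹ J/eV) = 3.1588561e-20 J

Using E = hf:
f = E/h = 3.1588561e-20 J / (6.62607 × 10⁻³⁴ J·s)
f = 4.76731e+13 Hz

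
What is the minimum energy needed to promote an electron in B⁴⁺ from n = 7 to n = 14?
5.2063 eV

The energy levels of a hydrogen-like atom are E_n = -13.6057 Z² eV / n².

Energy at n = 7: E_7 = -13.6057 × 5² / 7² = -6.9416837 eV
Energy at n = 14: E_14 = -13.6057 × 5² / 14² = -1.7354209 eV

The excitation energy is the difference:
ΔE = E_14 - E_7
ΔE = -1.7354209 - (-6.9416837)
ΔE = 5.2063 eV

Since this is positive, energy must be absorbed (photon absorption).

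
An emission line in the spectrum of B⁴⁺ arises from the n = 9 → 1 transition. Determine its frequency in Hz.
8.12307e+16 Hz

First, find the transition energy:
E_9 = -13.6057 × 5² / 9² = -4.19929012 eV
E_1 = -13.6057 × 5² / 1² = -340.14250000 eV
|ΔE| = |E_1 - E_9| = 335.94320988 eV

Convert to Joules: E = 335.94320988 eV × (1.602177 × 10⁻¹⁹ J/eV) = 5.3824048e-17 J

Using E = hf:
f = E/h = 5.3824048e-17 J / (6.62607 × 10⁻³⁴ J·s)
f = 8.12307e+16 Hz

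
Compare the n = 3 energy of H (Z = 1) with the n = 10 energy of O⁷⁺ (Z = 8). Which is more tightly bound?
O⁷⁺ at n = 10 (E = -8.708 eV)

Using E_n = -13.6057 Z² / n² eV:

H (Z = 1) at n = 3:
E = -13.6057 × 1² / 3² = -13.6057 × 1 / 9 = -1.511744 eV

O⁷⁺ (Z = 8) at n = 10:
E = -13.6057 × 8² / 10² = -13.6057 × 64 / 100 = -8.707648 eV

Since -8.707648 eV < -1.511744 eV,
O⁷⁺ at n = 10 is more tightly bound (requires more energy to ionize).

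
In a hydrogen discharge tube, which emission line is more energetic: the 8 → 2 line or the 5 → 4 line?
8 → 2

Calculate the energy for each transition:

Transition 8 → 2:
ΔE₁ = |E_2 - E_8| = |-13.6057/2² - (-13.6057/8²)|
ΔE₁ = |-3.40142500000 - (-0.21258906250)| = 3.18883594 eV

Transition 5 → 4:
ΔE₂ = |E_4 - E_5| = |-13.6057/4² - (-13.6057/5²)|
ΔE₂ = |-0.85035625000 - (-0.54422800000)| = 0.30612825 eV

Since 3.18883594 eV > 0.30612825 eV, the transition 8 → 2 emits the more energetic photon.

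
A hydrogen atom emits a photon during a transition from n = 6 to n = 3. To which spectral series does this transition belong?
Paschen series

The spectral series in hydrogen are named based on the final (lower) energy level:
- Lyman series: n_final = 1 (ultraviolet)
- Balmer series: n_final = 2 (visible/near-UV)
- Paschen series: n_final = 3 (infrared)
- Brackett series: n_final = 4 (infrared)
- Pfund series: n_final = 5 (far infrared)

Since this transition ends at n = 3, it belongs to the Paschen series.

For reference, this 6 → 3 line has photon energy
ΔE = 13.6057 eV × (1/3² - 1/6²) = 1.1338083333 eV,
corresponding to wavelength λ = hc/ΔE = 1239.84 eV·nm / 1.1338083333 eV = 1093.51816 nm in the infrared region.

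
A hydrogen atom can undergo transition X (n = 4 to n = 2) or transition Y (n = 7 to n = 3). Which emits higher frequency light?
4 → 2

Calculate the energy for each transition:

Transition 4 → 2:
ΔE₁ = |E_2 - E_4| = |-13.6057/2² - (-13.6057/4²)|
ΔE₁ = |-3.40142500000 - (-0.85035625000)| = 2.55106875 eV

Transition 7 → 3:
ΔE₂ = |E_3 - E_7| = |-13.6057/3² - (-13.6057/7²)|
ΔE₂ = |-1.51174444444 - (-0.27766734694)| = 1.23407710 eV

Since 2.55106875 eV > 1.23407710 eV, the transition 4 → 2 emits the more energetic photon.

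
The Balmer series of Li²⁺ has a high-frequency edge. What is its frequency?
7.4021e+15 Hz

The series limit corresponds to the transition from n = ∞ to n = 2.
This is the highest energy (shortest wavelength) transition in the Balmer series.

E_∞ = 0 eV
E_2 = -13.6057 × 3² / 2² = -30.612825 eV

Energy at series limit:
ΔE = E_∞ - E_2 = 0 - (-30.612825) = 30.612825 eV
E = 30.612825 eV × (1.602177 × 10⁻¹⁹ J/eV) = 4.904716e-18 J
f = E/h = 4.904716e-18 J / (6.62607 × 10⁻³⁴ J·s) = 7.4021e+15 Hz

This energy equals the ionization energy from the n = 2 state of Li²⁺.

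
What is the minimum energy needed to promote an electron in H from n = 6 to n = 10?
0.24 eV

The energy levels of a hydrogen-like atom are E_n = -13.6057 eV / n².

Energy at n = 6: E_6 = -13.6057 / 6² = -0.37794 eV
Energy at n = 10: E_10 = -13.6057 / 10² = -0.13606 eV

The excitation energy is the difference:
ΔE = E_10 - E_6
ΔE = -0.13606 - (-0.37794)
ΔE = 0.24 eV

Since this is positive, energy must be absorbed (photon absorption).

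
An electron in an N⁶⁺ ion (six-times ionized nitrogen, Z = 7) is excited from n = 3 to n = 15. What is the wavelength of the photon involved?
17.43 nm

First, find the transition energy using E_n = -13.6057 Z² / n² eV:
E_3 = -13.6057 × 7² / 3² = -74.0755 eV
E_15 = -13.6057 × 7² / 15² = -2.9630 eV

Photon energy: |ΔE| = |E_15 - E_3| = 71.1125 eV

Convert to wavelength using E = hc/λ with hc = 1239.84 eV·nm:
λ = hc/E = 1239.84 eV·nm / 71.1125 eV
λ = 17.43 nm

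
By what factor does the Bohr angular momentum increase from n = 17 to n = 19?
1.11765

In the Bohr model, L_n = nℏ, so the ratio is purely the ratio of quantum numbers:

L_19/L_17 = 19ℏ / 17ℏ = 19/17 = 1.11765

The angular momentum scales linearly with n.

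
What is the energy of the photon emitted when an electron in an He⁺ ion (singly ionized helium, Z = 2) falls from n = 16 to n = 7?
0.89808 eV

The energy levels are E_n = -13.6057 Z² eV / n².

Energy at n = 16: E_16 = -13.6057 × 2² / 16² = -0.21258906 eV
Energy at n = 7: E_7 = -13.6057 × 2² / 7² = -1.11066939 eV

For emission (electron falling to lower state), the photon energy is:
E_photon = E_16 - E_7 = |-0.21258906 - (-1.11066939)|
E_photon = 0.89808 eV

This energy is carried away by the emitted photon.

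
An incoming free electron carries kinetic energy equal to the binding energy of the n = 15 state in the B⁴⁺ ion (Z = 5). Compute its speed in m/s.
7.2923e+05 m/s (or 0.243% of c)

The binding energy at n = 15 for B⁴⁺ is:
E_15 = -13.6057 × 5²/15² = -1.5117444 eV
|E_15| = 1.5117444 eV

Convert to Joules:
KE = 1.5117444 eV × (1.602177 × 10⁻¹⁹ J/eV) = 2.422082e-19 J

Using KE = ½mv²:
v = √(2·KE/m_e)
v = √(2 × 2.422082e-19 J / 9.10938 × 10⁻³¹ kg)
v = 7.2923e+05 m/s

This is approximately 0.243% the speed of light.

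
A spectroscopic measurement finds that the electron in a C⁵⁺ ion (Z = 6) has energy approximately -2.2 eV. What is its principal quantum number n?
n = 15

The exact energy levels follow E_n = -13.6057 Z² / n² eV with Z = 6.

The measured value (-2.2 eV) is reported to only 2 significant figures, so we must test candidate n values and see which one matches to that precision.

Candidate energies:
  n = 13:  E = -13.6057 × 6² / 13² = -2.89826 eV
  n = 14:  E = -13.6057 × 6² / 14² = -2.49901 eV
  n = 15:  E = -13.6057 × 6² / 15² = -2.17691 eV  ← matches
  n = 16:  E = -13.6057 × 6² / 16² = -1.91330 eV
  n = 17:  E = -13.6057 × 6² / 17² = -1.69483 eV

Checking against the measurement of -2.2 eV (2 sig figs), only n = 15 agrees:
E_15 = -2.17691 eV, which rounds to -2.2 eV ✓

Therefore n = 15.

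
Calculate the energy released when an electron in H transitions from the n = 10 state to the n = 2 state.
3.2654 eV

The energy levels are E_n = -13.6057 eV / n².

Energy at n = 10: E_10 = -13.6057 / 10² = -0.1360570 eV
Energy at n = 2: E_2 = -13.6057 / 2² = -3.4014250 eV

For emission (electron falling to lower state), the photon energy is:
E_photon = E_10 - E_2 = |-0.1360570 - (-3.4014250)|
E_photon = 3.2654 eV

This energy is carried away by the emitted photon.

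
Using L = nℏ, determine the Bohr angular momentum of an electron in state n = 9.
9.49e-34 J·s (or 9ℏ)

In the Bohr model, angular momentum is quantized:
L = nℏ

where ℏ = h/(2π) = 1.0546e-34 J·s

For n = 9:
L = 9 × 1.0546e-34 J·s
L = 9.49e-34 J·s

This can also be written as L = 9ℏ.
The angular momentum is an integer multiple of the reduced Planck constant.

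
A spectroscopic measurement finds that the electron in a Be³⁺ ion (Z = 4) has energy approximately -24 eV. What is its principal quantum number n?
n = 3

The exact energy levels follow E_n = -13.6057 Z² / n² eV with Z = 4.

The measured value (-24 eV) is reported to only 2 significant figures, so we must test candidate n values and see which one matches to that precision.

Candidate energies:
  n = 1:  E = -13.6057 × 4² / 1² = -217.69120 eV
  n = 2:  E = -13.6057 × 4² / 2² = -54.42280 eV
  n = 3:  E = -13.6057 × 4² / 3² = -24.18791 eV  ← matches
  n = 4:  E = -13.6057 × 4² / 4² = -13.60570 eV
  n = 5:  E = -13.6057 × 4² / 5² = -8.70765 eV

Checking against the measurement of -24 eV (2 sig figs), only n = 3 agrees:
E_3 = -24.18791 eV, which rounds to -24 eV ✓

Therefore n = 3.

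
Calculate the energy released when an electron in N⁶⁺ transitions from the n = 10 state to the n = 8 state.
3.7501 eV

The energy levels are E_n = -13.6057 Z² eV / n².

Energy at n = 10: E_10 = -13.6057 × 7² / 10² = -6.6667930 eV
Energy at n = 8: E_8 = -13.6057 × 7² / 8² = -10.4168641 eV

For emission (electron falling to lower state), the photon energy is:
E_photon = E_10 - E_8 = |-6.6667930 - (-10.4168641)|
E_photon = 3.7501 eV

This energy is carried away by the emitted photon.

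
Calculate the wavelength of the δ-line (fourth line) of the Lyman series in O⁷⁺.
1.483 nm

The lines of a series are numbered from the longest wavelength (smallest ΔE) outward; the fourth line is the transition from n = n_f + 4 to n_f.
The Lyman series has all transitions ending at n_f = 1.

For O⁷⁺ (Z = 8), the fourth line (δ-line) is the jump from n = 5 to n = 1:
E_5 = -13.6057 × 8² / 5² = -34.83059 eV
E_1 = -13.6057 × 8² / 1² = -870.76480 eV
ΔE = E_5 - E_1 = 835.93421 eV

λ = hc/E = 1239.84 eV·nm / 835.93421 eV
λ = 1.483 nm

This is the δ-line of the Lyman series in O⁷⁺.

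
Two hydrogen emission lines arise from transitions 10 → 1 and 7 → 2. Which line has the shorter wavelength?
10 → 1

Calculate the energy for each transition:

Transition 10 → 1:
ΔE₁ = |E_1 - E_10| = |-13.6057/1² - (-13.6057/10²)|
ΔE₁ = |-13.605700000000 - (-0.136057000000)| = 13.469643000 eV

Transition 7 → 2:
ΔE₂ = |E_2 - E_7| = |-13.6057/2² - (-13.6057/7²)|
ΔE₂ = |-3.401425000000 - (-0.277667346939)| = 3.123757653 eV

Since 13.469643000 eV > 3.123757653 eV, the transition 10 → 1 emits the more energetic photon.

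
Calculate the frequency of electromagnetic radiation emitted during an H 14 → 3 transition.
3.49e+14 Hz

First, find the transition energy:
E_14 = -13.6057 / 14² = -0.06941684 eV
E_3 = -13.6057 / 3² = -1.51174444 eV
|ΔE| = |E_3 - E_14| = 1.44232760 eV

Convert to Joules: E = 1.44232760 eV × (1.602177 × 10⁻¹⁹ J/eV) = 2.3109e-19 J

Using E = hf:
f = E/h = 2.3109e-19 J / (6.62607 × 10⁻³⁴ J·s)
f = 3.49e+14 Hz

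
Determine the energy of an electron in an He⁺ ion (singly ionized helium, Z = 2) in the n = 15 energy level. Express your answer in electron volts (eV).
-0.24 eV

The energy levels of a hydrogen-like atom are given by:
E_n = -13.6057 Z² / n² eV  (with Z = 2 for He⁺)

For n = 15:
E_15 = -13.6057 × 2² / 15²
E_15 = -13.6057 × 4 / 225
E_15 = -0.24 eV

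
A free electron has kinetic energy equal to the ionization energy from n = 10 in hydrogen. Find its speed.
2.188e+05 m/s (or 0.07% of c)

The binding energy at n = 10 for hydrogen is:
E_10 = -13.6057/10² = -0.1360570 eV
|E_10| = 0.1360570 eV

Convert to Joules:
KE = 0.1360570 eV × (1.602177 × 10⁻¹⁹ J/eV) = 2.17987e-20 J

Using KE = ½mv²:
v = √(2·KE/m_e)
v = √(2 × 2.17987e-20 J / 9.10938 × 10⁻³¹ kg)
v = 2.188e+05 m/s

This is approximately 0.07% the speed of light.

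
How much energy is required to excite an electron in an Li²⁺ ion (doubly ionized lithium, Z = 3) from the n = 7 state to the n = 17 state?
2.0753 eV

The energy levels of a hydrogen-like atom are E_n = -13.6057 Z² eV / n².

Energy at n = 7: E_7 = -13.6057 × 3² / 7² = -2.4990061 eV
Energy at n = 17: E_17 = -13.6057 × 3² / 17² = -0.4237069 eV

The excitation energy is the difference:
ΔE = E_17 - E_7
ΔE = -0.4237069 - (-2.4990061)
ΔE = 2.0753 eV

Since this is positive, energy must be absorbed (photon absorption).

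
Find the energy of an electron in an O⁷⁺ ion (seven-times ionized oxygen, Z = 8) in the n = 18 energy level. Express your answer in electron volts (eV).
-2.69 eV

The energy levels of a hydrogen-like atom are given by:
E_n = -13.6057 Z² / n² eV  (with Z = 8 for O⁷⁺)

For n = 18:
E_18 = -13.6057 × 8² / 18²
E_18 = -13.6057 × 64 / 324
E_18 = -2.69 eV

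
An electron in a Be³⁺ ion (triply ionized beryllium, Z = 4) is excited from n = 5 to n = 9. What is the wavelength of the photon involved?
205.950 nm

First, find the transition energy using E_n = -13.6057 Z² / n² eV:
E_5 = -13.6057 × 4² / 5² = -8.7076480 eV
E_9 = -13.6057 × 4² / 9² = -2.6875457 eV

Photon energy: |ΔE| = |E_9 - E_5| = 6.0201023 eV

Convert to wavelength using E = hc/λ with hc = 1239.84 eV·nm:
λ = hc/E = 1239.84 eV·nm / 6.0201023 eV
λ = 205.950 nm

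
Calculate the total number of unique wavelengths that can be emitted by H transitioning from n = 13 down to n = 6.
28

The electron can occupy levels n = 6, 7, ..., 13 during de-excitation — that is m = 13 - 6 + 1 = 8 distinct levels.

The number of distinct spectral lines equals the number of ways to choose 2 of these m levels (each pair gives one possible emission transition):

Number of lines = m(m-1)/2 = 8×7/2 = 28

These correspond to all possible transitions between the 8 levels:
13 → 12, 13 → 11, 13 → 10, 13 → 9, 13 → 8, 13 → 7, 13 → 6, 12 → 11...

Each transition produces a photon with a unique energy (and thus wavelength). This count does not depend on Z.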